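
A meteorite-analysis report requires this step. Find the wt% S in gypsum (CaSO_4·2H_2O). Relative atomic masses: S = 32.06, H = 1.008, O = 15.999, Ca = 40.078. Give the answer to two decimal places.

18.62 weight percent

Formula mass = 1*40.078 + 1*32.06 + 6*15.999 + 4*1.008 = 172.164 g/mol, of which 32.060 g is S.
So S makes up 32.060/172.164 = 0.1862 of the mass, i.e. 18.62%.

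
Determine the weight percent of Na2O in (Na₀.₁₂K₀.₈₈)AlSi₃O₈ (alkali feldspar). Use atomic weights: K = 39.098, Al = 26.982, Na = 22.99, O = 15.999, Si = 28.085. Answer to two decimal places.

M((Na₀.₁₂K₀.₈₈)AlSi₃O₈) = 276.394 g/mol; M(Na2O) = 61.979 g/mol.
Moles Na2O per formula unit = 0.12 Na ÷ 2 = 0.0600.
Na2O fraction = (0.0600 × 61.979) / 276.394 = 3.719/276.394 = 0.0135.

1.35 wt%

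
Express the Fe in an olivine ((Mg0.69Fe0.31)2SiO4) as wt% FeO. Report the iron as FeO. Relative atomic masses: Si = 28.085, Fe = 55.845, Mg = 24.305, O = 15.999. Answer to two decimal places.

27.80 wt%

M((Mg0.69Fe0.31)2SiO4) = 160.246 g/mol; M(FeO) = 71.844 g/mol.
Moles FeO per formula unit = 0.62 Fe ÷ 1 = 0.6200.
FeO fraction = (0.6200 × 71.844) / 160.246 = 44.543/160.246 = 0.2780.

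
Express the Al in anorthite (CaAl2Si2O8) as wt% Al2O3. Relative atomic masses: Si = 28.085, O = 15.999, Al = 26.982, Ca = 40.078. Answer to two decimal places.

M(CaAl2Si2O8) = 278.204 g/mol; M(Al2O3) = 101.961 g/mol.
Moles Al2O3 per formula unit = 2 Al ÷ 2 = 1.0000.
Al2O3 fraction = (1.0000 × 101.961) / 278.204 = 101.961/278.204 = 0.3665.

36.65 wt%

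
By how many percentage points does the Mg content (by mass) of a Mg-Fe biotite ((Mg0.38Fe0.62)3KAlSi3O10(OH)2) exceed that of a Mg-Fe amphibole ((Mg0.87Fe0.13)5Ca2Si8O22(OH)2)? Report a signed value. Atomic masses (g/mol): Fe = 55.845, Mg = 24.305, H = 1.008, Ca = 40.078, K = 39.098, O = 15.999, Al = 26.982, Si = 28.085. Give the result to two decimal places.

First mineral: 27.708 g Mg in 475.918 g formula = 5.82 wt% Mg.
Second mineral: 105.727 g Mg in 832.854 g formula = 12.69 wt% Mg.
5.82% − 12.69% gives a difference of -6.87 percentage points.

-6.87 percentage points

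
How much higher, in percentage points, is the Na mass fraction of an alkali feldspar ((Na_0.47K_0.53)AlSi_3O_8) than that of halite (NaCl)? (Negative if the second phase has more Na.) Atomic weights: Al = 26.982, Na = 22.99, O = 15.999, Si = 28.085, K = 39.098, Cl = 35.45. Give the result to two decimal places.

-35.35 percentage points

M((Na_0.47K_0.53)AlSi_3O_8) = 270.756 g/mol, so wt% Na = 10.805/270.756 × 100 = 3.99%.
M(NaCl) = 58.440 g/mol, so wt% Na = 22.990/58.440 × 100 = 39.34%.
3.99 − 39.34 = -35.35 pp.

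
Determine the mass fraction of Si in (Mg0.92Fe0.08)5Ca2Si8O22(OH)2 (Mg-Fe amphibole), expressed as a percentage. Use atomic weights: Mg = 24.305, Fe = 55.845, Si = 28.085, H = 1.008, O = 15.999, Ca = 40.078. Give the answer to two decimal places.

27.23 wt%

Formula mass = 4.60×24.305 + 0.40×55.845 + 2×40.078 + 8×28.085 + 24×15.999 + 2×1.008 = 824.969 g/mol, of which 224.680 g is Si.
So Si makes up 224.680/824.969 = 0.2723 of the mass, i.e. 27.23%.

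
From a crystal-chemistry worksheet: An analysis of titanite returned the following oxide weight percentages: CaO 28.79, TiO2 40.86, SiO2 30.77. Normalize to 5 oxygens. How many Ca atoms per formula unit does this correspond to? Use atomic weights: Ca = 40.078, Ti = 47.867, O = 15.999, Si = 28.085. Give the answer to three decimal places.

1.002 Ca apfu

CaO: 28.79/56.077 = 0.51340 mol → 0.51340 mol Ca, 0.51340 mol O.
TiO2: 40.86/79.865 = 0.51161 mol → 0.51161 mol Ti, 1.02322 mol O.
SiO2: 30.77/60.083 = 0.51212 mol → 0.51212 mol Si, 1.02424 mol O.
Total oxygen = 2.56086 mol. Normalization factor = 5/2.56086 = 1.95247.
Ca per 5 O = 0.51340 × 1.95247 = 1.002.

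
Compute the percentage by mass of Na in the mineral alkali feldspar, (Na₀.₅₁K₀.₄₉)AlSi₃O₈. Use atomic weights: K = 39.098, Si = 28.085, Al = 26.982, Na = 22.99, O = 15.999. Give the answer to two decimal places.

4.34 weight percent

Molar mass of (Na₀.₅₁K₀.₄₉)AlSi₃O₈: 0.51·22.99 + 0.49·39.098 + 1·26.982 + 3·28.085 + 8·15.999 = 270.112 g/mol.
Mass of Na per formula unit: 0.51 × 22.99 = 11.725 g.
Weight fraction Na = 11.725 / 270.112 = 0.0434.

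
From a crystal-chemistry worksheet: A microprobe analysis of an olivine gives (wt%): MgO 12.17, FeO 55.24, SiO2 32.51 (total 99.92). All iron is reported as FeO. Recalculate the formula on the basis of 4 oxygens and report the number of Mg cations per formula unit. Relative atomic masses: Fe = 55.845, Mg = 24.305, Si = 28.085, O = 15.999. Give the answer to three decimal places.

MgO: 12.17/40.304 = 0.30196 mol → 0.30196 mol Mg, 0.30196 mol O.
FeO: 55.24/71.844 = 0.76889 mol → 0.76889 mol Fe, 0.76889 mol O.
SiO2: 32.51/60.083 = 0.54108 mol → 0.54108 mol Si, 1.08216 mol O.
Total oxygen = 2.15301 mol. Normalization factor = 4/2.15301 = 1.85786.
Mg per 4 O = 0.30196 × 1.85786 = 0.561.

0.561 Mg apfu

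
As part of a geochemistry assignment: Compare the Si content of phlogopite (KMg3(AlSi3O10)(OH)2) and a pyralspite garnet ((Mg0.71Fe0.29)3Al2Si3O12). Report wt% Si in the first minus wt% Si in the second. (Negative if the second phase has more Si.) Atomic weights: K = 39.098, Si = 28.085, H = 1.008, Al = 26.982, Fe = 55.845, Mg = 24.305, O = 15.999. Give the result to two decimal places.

0.62 percentage points

M(KMg3(AlSi3O10)(OH)2) = 417.254 g/mol, so wt% Si = 84.255/417.254 × 100 = 20.19%.
M((Mg0.71Fe0.29)3Al2Si3O12) = 430.562 g/mol, so wt% Si = 84.255/430.562 × 100 = 19.57%.
20.19 − 19.57 = 0.62 pp.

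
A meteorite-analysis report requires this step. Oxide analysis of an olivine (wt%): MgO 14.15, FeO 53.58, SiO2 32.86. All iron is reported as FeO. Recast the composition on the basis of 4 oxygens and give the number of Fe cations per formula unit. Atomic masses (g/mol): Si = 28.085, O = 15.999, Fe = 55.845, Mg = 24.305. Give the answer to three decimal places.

1.362 Fe apfu

14.15 wt% MgO ÷ 40.304 g/mol = 0.35108 mol, giving 0.35108 Mg and 0.35108 O.
53.58 wt% FeO ÷ 71.844 g/mol = 0.74578 mol, giving 0.74578 Fe and 0.74578 O.
32.86 wt% SiO2 ÷ 60.083 g/mol = 0.54691 mol, giving 0.54691 Si and 1.09382 O.
Oxygen sums to 2.19068; scaling by 4/2.19068 = 1.82592 puts the formula on 4 O.
Fe: 0.74578 × 1.82592 = 1.362 atoms per formula unit.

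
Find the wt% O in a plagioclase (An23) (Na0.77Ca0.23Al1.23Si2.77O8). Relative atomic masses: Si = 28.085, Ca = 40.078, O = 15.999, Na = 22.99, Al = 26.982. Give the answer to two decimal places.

48.14 weight percent

Molar mass of Na0.77Ca0.23Al1.23Si2.77O8: 0.77*22.99 + 0.23*40.078 + 1.23*26.982 + 2.77*28.085 + 8*15.999 = 265.896 g/mol.
Mass of O per formula unit: 8 × 15.999 = 127.992 g.
Weight fraction O = 127.992 / 265.896 = 0.4814.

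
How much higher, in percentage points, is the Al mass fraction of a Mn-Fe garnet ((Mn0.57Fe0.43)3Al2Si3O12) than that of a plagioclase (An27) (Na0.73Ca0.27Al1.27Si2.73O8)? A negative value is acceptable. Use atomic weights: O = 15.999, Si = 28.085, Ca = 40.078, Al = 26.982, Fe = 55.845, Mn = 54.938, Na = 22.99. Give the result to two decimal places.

-1.98 percentage points

Al in (Mn0.57Fe0.43)3Al2Si3O12: molar mass 496.191 g/mol; 2×26.982 = 53.964 g → 10.88 wt%.
Al in Na0.73Ca0.27Al1.27Si2.73O8: molar mass 266.535 g/mol; 1.27×26.982 = 34.267 g → 12.86 wt%.
Difference = 10.88 − 12.86 = -1.98 percentage points.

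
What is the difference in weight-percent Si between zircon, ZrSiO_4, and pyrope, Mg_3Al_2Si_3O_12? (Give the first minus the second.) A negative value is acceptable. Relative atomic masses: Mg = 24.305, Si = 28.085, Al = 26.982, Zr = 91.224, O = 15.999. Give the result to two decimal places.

-5.58 percentage points

Si in ZrSiO_4: molar mass 183.305 g/mol; 1×28.085 = 28.085 g → 15.32 wt%.
Si in Mg_3Al_2Si_3O_12: molar mass 403.122 g/mol; 3×28.085 = 84.255 g → 20.90 wt%.
Difference = 15.32 − 20.90 = -5.58 percentage points.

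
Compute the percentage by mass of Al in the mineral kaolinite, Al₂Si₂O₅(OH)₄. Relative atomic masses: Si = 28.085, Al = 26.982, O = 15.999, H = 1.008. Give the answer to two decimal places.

M(Al₂Si₂O₅(OH)₄) = 258.157 g/mol.
Al contributes 2 × 26.982 = 53.964 g per mole.
53.964/258.157 = 0.2090 → 20.90%.

20.90 weight percent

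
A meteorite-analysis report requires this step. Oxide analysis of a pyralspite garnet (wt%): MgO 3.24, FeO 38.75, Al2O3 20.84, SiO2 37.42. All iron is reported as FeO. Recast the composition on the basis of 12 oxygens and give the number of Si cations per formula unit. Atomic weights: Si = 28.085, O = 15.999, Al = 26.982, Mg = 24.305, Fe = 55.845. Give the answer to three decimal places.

3.24 wt% MgO ÷ 40.304 g/mol = 0.08039 mol, giving 0.08039 Mg and 0.08039 O.
38.75 wt% FeO ÷ 71.844 g/mol = 0.53936 mol, giving 0.53936 Fe and 0.53936 O.
20.84 wt% Al2O3 ÷ 101.961 g/mol = 0.20439 mol, giving 0.40878 Al and 0.61317 O.
37.42 wt% SiO2 ÷ 60.083 g/mol = 0.62281 mol, giving 0.62281 Si and 1.24562 O.
Oxygen sums to 2.47854; scaling by 12/2.47854 = 4.84156 puts the formula on 12 O.
Si: 0.62281 × 4.84156 = 3.015 atoms per formula unit.

3.015 Si apfu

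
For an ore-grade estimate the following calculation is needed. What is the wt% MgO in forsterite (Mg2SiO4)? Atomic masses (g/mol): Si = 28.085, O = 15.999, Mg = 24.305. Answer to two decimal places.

57.29 wt%

Molar mass of Mg2SiO4 = 2*24.305 + 1*28.085 + 4*15.999 = 140.691 g/mol.
Each formula unit contains 2 Mg, equivalent to 2/1 = 2.0000 mol MgO.
M(MgO) = 1×24.305 + 1×15.999 = 40.304 g/mol.
Mass of MgO per formula unit = 2.0000 × 40.304 = 80.608 g.
MgO wt% = 80.608 / 140.691 × 100 = 57.29%.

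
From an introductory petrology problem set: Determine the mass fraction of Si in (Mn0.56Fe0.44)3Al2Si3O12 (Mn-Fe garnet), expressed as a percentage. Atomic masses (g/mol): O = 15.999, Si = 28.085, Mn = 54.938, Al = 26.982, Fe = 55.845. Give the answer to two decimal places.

Formula mass = 1.68·54.938 + 1.32·55.845 + 2·26.982 + 3·28.085 + 12·15.999 = 496.218 g/mol, of which 84.255 g is Si.
So Si makes up 84.255/496.218 = 0.1698 of the mass, i.e. 16.98%.

16.98 mass %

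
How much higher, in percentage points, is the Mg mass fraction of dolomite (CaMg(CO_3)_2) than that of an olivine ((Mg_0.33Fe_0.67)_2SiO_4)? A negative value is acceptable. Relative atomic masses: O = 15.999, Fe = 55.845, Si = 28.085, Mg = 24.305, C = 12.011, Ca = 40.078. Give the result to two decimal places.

Mg in CaMg(CO_3)_2: molar mass 184.399 g/mol; 1×24.305 = 24.305 g → 13.18 wt%.
Mg in (Mg_0.33Fe_0.67)_2SiO_4: molar mass 182.955 g/mol; 0.66×24.305 = 16.041 g → 8.77 wt%.
Difference = 13.18 − 8.77 = 4.41 percentage points.

4.41 percentage points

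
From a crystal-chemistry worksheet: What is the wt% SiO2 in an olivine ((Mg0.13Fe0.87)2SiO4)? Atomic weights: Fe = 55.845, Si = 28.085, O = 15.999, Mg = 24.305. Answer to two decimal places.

Formula mass = 195.571 g/mol.
1 Si → 1.0000 mol SiO2 per formula unit; M(SiO2) = 60.083, so SiO2 mass = 60.083 g.
60.083/195.571 × 100 = 30.72 wt%.

30.72 wt%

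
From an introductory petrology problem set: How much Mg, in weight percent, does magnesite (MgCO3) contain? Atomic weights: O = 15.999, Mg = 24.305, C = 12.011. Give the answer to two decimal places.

28.83 weight percent

Molar mass of MgCO3: 1*24.305 + 1*12.011 + 3*15.999 = 84.313 g/mol.
Mass of Mg per formula unit: 1 × 24.305 = 24.305 g.
Weight fraction Mg = 24.305 / 84.313 = 0.2883.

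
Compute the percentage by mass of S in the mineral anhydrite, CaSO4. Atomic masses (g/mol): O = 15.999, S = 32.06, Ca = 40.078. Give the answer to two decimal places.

23.55 wt%

Molar mass of CaSO4: 1×40.078 + 1×32.06 + 4×15.999 = 136.134 g/mol.
Mass of S per formula unit: 1 × 32.06 = 32.060 g.
Weight fraction S = 32.060 / 136.134 = 0.2355.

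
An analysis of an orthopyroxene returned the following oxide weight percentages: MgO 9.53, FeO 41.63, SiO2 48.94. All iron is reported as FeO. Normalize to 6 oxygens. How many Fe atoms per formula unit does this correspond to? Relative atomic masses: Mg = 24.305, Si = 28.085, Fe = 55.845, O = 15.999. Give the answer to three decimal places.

1.422 Fe apfu

9.53 wt% MgO ÷ 40.304 g/mol = 0.23645 mol, giving 0.23645 Mg and 0.23645 O.
41.63 wt% FeO ÷ 71.844 g/mol = 0.57945 mol, giving 0.57945 Fe and 0.57945 O.
48.94 wt% SiO2 ÷ 60.083 g/mol = 0.81454 mol, giving 0.81454 Si and 1.62908 O.
Oxygen sums to 2.44498; scaling by 6/2.44498 = 2.45401 puts the formula on 6 O.
Fe: 0.57945 × 2.45401 = 1.422 atoms per formula unit.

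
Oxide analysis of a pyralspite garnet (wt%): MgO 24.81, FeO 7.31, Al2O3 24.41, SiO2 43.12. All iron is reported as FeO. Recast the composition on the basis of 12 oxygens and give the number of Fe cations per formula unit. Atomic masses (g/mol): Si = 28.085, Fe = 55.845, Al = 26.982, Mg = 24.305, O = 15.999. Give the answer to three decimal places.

0.425 Fe apfu

MgO (M=40.304): mol = 0.61557; Mg = 0.61557, O = 0.61557.
FeO (M=71.844): mol = 0.10175; Fe = 0.10175, O = 0.10175.
Al2O3 (M=101.961): mol = 0.23941; Al = 0.47882, O = 0.71823.
SiO2 (M=60.083): mol = 0.71767; Si = 0.71767, O = 1.43534.
ΣO = 2.87089; factor = 12/ΣO = 4.17989.
Fe apfu = 0.10175 × 4.17989 = 0.425.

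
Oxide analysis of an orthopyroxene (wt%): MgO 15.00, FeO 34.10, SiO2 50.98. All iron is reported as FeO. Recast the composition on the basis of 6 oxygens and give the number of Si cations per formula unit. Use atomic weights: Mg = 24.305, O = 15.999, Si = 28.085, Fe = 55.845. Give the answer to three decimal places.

2.001 Si apfu

MgO: 15.00/40.304 = 0.37217 mol → 0.37217 mol Mg, 0.37217 mol O.
FeO: 34.10/71.844 = 0.47464 mol → 0.47464 mol Fe, 0.47464 mol O.
SiO2: 50.98/60.083 = 0.84849 mol → 0.84849 mol Si, 1.69698 mol O.
Total oxygen = 2.54379 mol. Normalization factor = 6/2.54379 = 2.35869.
Si per 6 O = 0.84849 × 2.35869 = 2.001.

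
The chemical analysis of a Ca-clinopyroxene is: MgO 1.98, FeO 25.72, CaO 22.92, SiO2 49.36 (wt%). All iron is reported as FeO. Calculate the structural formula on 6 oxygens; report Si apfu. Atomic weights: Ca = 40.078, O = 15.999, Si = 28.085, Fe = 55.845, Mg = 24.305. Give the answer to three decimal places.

1.98 wt% MgO ÷ 40.304 g/mol = 0.04913 mol, giving 0.04913 Mg and 0.04913 O.
25.72 wt% FeO ÷ 71.844 g/mol = 0.35800 mol, giving 0.35800 Fe and 0.35800 O.
22.92 wt% CaO ÷ 56.077 g/mol = 0.40872 mol, giving 0.40872 Ca and 0.40872 O.
49.36 wt% SiO2 ÷ 60.083 g/mol = 0.82153 mol, giving 0.82153 Si and 1.64306 O.
Oxygen sums to 2.45891; scaling by 6/2.45891 = 2.44011 puts the formula on 6 O.
Si: 0.82153 × 2.44011 = 2.005 atoms per formula unit.

2.005 Si apfu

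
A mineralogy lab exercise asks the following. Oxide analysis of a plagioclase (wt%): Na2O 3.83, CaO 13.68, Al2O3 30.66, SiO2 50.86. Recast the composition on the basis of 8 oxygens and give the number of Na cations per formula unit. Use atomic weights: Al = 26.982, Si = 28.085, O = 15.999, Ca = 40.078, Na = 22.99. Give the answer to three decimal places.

Na2O: 3.83/61.979 = 0.06180 mol → 0.12360 mol Na, 0.06180 mol O.
CaO: 13.68/56.077 = 0.24395 mol → 0.24395 mol Ca, 0.24395 mol O.
Al2O3: 30.66/101.961 = 0.30070 mol → 0.60140 mol Al, 0.90210 mol O.
SiO2: 50.86/60.083 = 0.84650 mol → 0.84650 mol Si, 1.69300 mol O.
Total oxygen = 2.90085 mol. Normalization factor = 8/2.90085 = 2.75781.
Na per 8 O = 0.12360 × 2.75781 = 0.341.

0.341 Na apfu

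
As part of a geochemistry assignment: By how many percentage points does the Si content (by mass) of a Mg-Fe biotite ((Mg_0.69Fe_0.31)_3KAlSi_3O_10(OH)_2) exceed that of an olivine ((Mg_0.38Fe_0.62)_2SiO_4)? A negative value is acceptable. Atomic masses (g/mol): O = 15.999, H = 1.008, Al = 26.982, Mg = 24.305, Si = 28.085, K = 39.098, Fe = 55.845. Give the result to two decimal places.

3.25 percentage points

First mineral: 84.255 g Si in 446.586 g formula = 18.87 wt% Si.
Second mineral: 28.085 g Si in 179.801 g formula = 15.62 wt% Si.
18.87% − 15.62% gives a difference of 3.25 percentage points.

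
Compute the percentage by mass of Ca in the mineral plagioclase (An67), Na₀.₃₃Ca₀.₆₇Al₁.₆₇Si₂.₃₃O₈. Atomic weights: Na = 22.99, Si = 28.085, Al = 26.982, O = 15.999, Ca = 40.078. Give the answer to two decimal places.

9.84 weight percent

Molar mass of Na₀.₃₃Ca₀.₆₇Al₁.₆₇Si₂.₃₃O₈: 0.33*22.99 + 0.67*40.078 + 1.67*26.982 + 2.33*28.085 + 8*15.999 = 272.929 g/mol.
Mass of Ca per formula unit: 0.67 × 40.078 = 26.852 g.
Weight fraction Ca = 26.852 / 272.929 = 0.0984.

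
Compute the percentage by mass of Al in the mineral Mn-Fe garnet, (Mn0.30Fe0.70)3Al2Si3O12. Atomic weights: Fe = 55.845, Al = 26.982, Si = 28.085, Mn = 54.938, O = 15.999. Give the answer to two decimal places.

Molar mass of (Mn0.30Fe0.70)3Al2Si3O12: 0.90*54.938 + 2.10*55.845 + 2*26.982 + 3*28.085 + 12*15.999 = 496.926 g/mol.
Mass of Al per formula unit: 2 × 26.982 = 53.964 g.
Weight fraction Al = 53.964 / 496.926 = 0.1086.

10.86 mass %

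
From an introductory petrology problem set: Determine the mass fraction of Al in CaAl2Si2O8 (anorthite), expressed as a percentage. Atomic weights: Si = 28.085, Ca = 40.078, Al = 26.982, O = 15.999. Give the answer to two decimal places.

19.40 wt%

M(CaAl2Si2O8) = 278.204 g/mol.
Al contributes 2 × 26.982 = 53.964 g per mole.
53.964/278.204 = 0.1940 → 19.40%.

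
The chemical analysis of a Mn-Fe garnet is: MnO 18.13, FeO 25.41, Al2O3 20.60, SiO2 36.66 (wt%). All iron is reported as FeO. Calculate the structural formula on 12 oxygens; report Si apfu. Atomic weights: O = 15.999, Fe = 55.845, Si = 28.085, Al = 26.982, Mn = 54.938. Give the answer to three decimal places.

3.006 Si apfu

MnO (M=70.937): mol = 0.25558; Mn = 0.25558, O = 0.25558.
FeO (M=71.844): mol = 0.35368; Fe = 0.35368, O = 0.35368.
Al2O3 (M=101.961): mol = 0.20204; Al = 0.40408, O = 0.60612.
SiO2 (M=60.083): mol = 0.61016; Si = 0.61016, O = 1.22032.
ΣO = 2.43570; factor = 12/ΣO = 4.92672.
Si apfu = 0.61016 × 4.92672 = 3.006.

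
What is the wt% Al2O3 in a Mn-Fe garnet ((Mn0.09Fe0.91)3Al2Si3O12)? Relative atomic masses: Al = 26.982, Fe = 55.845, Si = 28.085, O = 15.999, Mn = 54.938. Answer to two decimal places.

20.49 wt%

Molar mass of (Mn0.09Fe0.91)3Al2Si3O12 = 0.27*54.938 + 2.73*55.845 + 2*26.982 + 3*28.085 + 12*15.999 = 497.497 g/mol.
Each formula unit contains 2 Al, equivalent to 2/2 = 1.0000 mol Al2O3.
M(Al2O3) = 2×26.982 + 3×15.999 = 101.961 g/mol.
Mass of Al2O3 per formula unit = 1.0000 × 101.961 = 101.961 g.
Al2O3 wt% = 101.961 / 497.497 × 100 = 20.49%.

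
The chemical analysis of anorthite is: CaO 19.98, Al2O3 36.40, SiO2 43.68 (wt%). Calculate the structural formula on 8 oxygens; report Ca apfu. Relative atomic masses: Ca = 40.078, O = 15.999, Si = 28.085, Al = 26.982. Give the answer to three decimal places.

CaO (M=56.077): mol = 0.35630; Ca = 0.35630, O = 0.35630.
Al2O3 (M=101.961): mol = 0.35700; Al = 0.71400, O = 1.07100.
SiO2 (M=60.083): mol = 0.72699; Si = 0.72699, O = 1.45398.
ΣO = 2.88128; factor = 8/ΣO = 2.77654.
Ca apfu = 0.35630 × 2.77654 = 0.989.

0.989 Ca apfu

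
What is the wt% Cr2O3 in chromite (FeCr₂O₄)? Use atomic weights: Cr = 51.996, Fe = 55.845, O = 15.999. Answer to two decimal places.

67.90 wt%

Formula mass = 223.833 g/mol.
2 Cr → 1.0000 mol Cr2O3 per formula unit; M(Cr2O3) = 151.989, so Cr2O3 mass = 151.989 g.
151.989/223.833 × 100 = 67.90 wt%.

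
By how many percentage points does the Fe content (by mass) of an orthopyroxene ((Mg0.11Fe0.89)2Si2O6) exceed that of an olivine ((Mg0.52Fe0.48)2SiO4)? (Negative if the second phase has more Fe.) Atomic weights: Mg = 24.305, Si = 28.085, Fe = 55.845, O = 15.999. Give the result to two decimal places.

7.33 percentage points

Fe in (Mg0.11Fe0.89)2Si2O6: molar mass 256.915 g/mol; 1.78×55.845 = 99.404 g → 38.69 wt%.
Fe in (Mg0.52Fe0.48)2SiO4: molar mass 170.969 g/mol; 0.96×55.845 = 53.611 g → 31.36 wt%.
Difference = 38.69 − 31.36 = 7.33 percentage points.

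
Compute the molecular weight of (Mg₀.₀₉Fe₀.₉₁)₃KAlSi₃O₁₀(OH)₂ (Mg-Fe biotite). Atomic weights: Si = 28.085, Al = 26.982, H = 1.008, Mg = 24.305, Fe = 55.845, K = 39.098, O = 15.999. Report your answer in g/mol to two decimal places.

M = 0.27(24.305) + 2.73(55.845) + 1(39.098) + 1(26.982) + 3(28.085) + 12(15.999) + 2(1.008)

503.36 g/mol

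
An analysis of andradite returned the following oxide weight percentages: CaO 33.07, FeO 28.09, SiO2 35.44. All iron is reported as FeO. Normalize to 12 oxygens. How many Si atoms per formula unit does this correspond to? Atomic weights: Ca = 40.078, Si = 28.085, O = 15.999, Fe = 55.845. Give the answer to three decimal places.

3.276 Si apfu

33.07 wt% CaO ÷ 56.077 g/mol = 0.58972 mol, giving 0.58972 Ca and 0.58972 O.
28.09 wt% FeO ÷ 71.844 g/mol = 0.39099 mol, giving 0.39099 Fe and 0.39099 O.
35.44 wt% SiO2 ÷ 60.083 g/mol = 0.58985 mol, giving 0.58985 Si and 1.17970 O.
Oxygen sums to 2.16041; scaling by 12/2.16041 = 5.55450 puts the formula on 12 O.
Si: 0.58985 × 5.55450 = 3.276 atoms per formula unit.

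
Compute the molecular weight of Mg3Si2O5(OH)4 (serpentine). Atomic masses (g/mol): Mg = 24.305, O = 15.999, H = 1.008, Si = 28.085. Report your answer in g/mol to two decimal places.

277.11 g/mol

The formula mass is the sum 3×24.305 + 2×28.085 + 9×15.999 + 4×1.008.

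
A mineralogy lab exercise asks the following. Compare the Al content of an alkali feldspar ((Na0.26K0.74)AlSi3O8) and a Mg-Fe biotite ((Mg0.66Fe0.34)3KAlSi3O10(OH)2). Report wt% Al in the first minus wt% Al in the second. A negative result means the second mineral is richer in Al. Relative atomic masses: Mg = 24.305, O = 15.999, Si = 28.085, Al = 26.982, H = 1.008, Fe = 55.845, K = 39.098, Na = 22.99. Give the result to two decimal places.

3.84 percentage points

First mineral: 26.982 g Al in 274.139 g formula = 9.84 wt% Al.
Second mineral: 26.982 g Al in 449.425 g formula = 6.00 wt% Al.
9.84% − 6.00% gives a difference of 3.84 percentage points.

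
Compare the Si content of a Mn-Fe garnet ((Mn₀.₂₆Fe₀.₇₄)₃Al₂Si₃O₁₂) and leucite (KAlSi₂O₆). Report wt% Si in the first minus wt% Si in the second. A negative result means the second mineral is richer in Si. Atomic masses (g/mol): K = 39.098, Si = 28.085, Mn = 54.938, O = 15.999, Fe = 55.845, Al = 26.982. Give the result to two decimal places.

M((Mn₀.₂₆Fe₀.₇₄)₃Al₂Si₃O₁₂) = 497.035 g/mol, so wt% Si = 84.255/497.035 × 100 = 16.95%.
M(KAlSi₂O₆) = 218.244 g/mol, so wt% Si = 56.170/218.244 × 100 = 25.74%.
16.95 − 25.74 = -8.79 pp.

-8.79 percentage points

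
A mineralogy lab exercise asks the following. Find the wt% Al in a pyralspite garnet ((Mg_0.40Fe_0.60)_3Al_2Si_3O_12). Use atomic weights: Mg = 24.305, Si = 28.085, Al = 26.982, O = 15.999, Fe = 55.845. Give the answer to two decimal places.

11.73 mass %

Formula mass = 1.20·24.305 + 1.80·55.845 + 2·26.982 + 3·28.085 + 12·15.999 = 459.894 g/mol, of which 53.964 g is Al.
So Al makes up 53.964/459.894 = 0.1173 of the mass, i.e. 11.73%.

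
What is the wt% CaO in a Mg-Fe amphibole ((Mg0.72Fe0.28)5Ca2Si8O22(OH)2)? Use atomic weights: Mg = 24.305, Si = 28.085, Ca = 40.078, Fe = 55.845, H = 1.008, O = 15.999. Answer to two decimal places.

Molar mass of (Mg0.72Fe0.28)5Ca2Si8O22(OH)2 = 3.60*24.305 + 1.40*55.845 + 2*40.078 + 8*28.085 + 24*15.999 + 2*1.008 = 856.509 g/mol.
Each formula unit contains 2 Ca, equivalent to 2/1 = 2.0000 mol CaO.
M(CaO) = 1×40.078 + 1×15.999 = 56.077 g/mol.
Mass of CaO per formula unit = 2.0000 × 56.077 = 112.154 g.
CaO wt% = 112.154 / 856.509 × 100 = 13.09%.

13.09 wt%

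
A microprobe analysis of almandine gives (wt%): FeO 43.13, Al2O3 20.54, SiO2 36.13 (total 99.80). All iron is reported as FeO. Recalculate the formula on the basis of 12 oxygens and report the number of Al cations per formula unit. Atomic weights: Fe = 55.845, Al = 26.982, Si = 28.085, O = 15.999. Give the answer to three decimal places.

2.008 Al apfu

FeO (M=71.844): mol = 0.60033; Fe = 0.60033, O = 0.60033.
Al2O3 (M=101.961): mol = 0.20145; Al = 0.40290, O = 0.60435.
SiO2 (M=60.083): mol = 0.60133; Si = 0.60133, O = 1.20266.
ΣO = 2.40734; factor = 12/ΣO = 4.98475.
Al apfu = 0.40290 × 4.98475 = 2.008.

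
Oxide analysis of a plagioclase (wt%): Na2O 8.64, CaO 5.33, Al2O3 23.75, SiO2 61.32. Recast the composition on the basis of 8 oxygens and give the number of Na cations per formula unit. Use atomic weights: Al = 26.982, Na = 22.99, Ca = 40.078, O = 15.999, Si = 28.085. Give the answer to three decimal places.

8.64 wt% Na2O ÷ 61.979 g/mol = 0.13940 mol, giving 0.27880 Na and 0.13940 O.
5.33 wt% CaO ÷ 56.077 g/mol = 0.09505 mol, giving 0.09505 Ca and 0.09505 O.
23.75 wt% Al2O3 ÷ 101.961 g/mol = 0.23293 mol, giving 0.46586 Al and 0.69879 O.
61.32 wt% SiO2 ÷ 60.083 g/mol = 1.02059 mol, giving 1.02059 Si and 2.04118 O.
Oxygen sums to 2.97442; scaling by 8/2.97442 = 2.68960 puts the formula on 8 O.
Na: 0.27880 × 2.68960 = 0.750 atoms per formula unit.

0.750 Na apfu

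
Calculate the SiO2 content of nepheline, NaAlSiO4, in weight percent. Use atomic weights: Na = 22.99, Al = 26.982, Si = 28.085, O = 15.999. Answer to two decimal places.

Molar mass of NaAlSiO4 = 1*22.99 + 1*26.982 + 1*28.085 + 4*15.999 = 142.053 g/mol.
Each formula unit contains 1 Si, equivalent to 1/1 = 1.0000 mol SiO2.
M(SiO2) = 1×28.085 + 2×15.999 = 60.083 g/mol.
Mass of SiO2 per formula unit = 1.0000 × 60.083 = 60.083 g.
SiO2 wt% = 60.083 / 142.053 × 100 = 42.30%.

42.30 wt%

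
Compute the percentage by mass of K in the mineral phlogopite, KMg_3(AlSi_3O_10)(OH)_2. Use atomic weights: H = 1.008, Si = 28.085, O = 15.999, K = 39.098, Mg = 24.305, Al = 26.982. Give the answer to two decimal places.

Molar mass of KMg_3(AlSi_3O_10)(OH)_2: 1×39.098 + 3×24.305 + 1×26.982 + 3×28.085 + 12×15.999 + 2×1.008 = 417.254 g/mol.
Mass of K per formula unit: 1 × 39.098 = 39.098 g.
Weight fraction K = 39.098 / 417.254 = 0.0937.

9.37 weight percent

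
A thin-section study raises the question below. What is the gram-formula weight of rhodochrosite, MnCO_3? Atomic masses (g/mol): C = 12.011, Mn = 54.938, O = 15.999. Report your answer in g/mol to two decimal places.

114.95 g/mol

Mn: 1 × 54.938 = 54.9380
C: 1 × 12.011 = 12.0110
O: 3 × 15.999 = 47.9970
Summing the contributions gives the formula mass.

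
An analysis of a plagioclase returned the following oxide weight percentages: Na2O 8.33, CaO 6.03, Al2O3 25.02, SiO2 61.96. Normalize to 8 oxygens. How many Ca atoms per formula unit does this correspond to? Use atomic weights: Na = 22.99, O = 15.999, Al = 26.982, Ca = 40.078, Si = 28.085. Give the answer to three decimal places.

8.33 wt% Na2O ÷ 61.979 g/mol = 0.13440 mol, giving 0.26880 Na and 0.13440 O.
6.03 wt% CaO ÷ 56.077 g/mol = 0.10753 mol, giving 0.10753 Ca and 0.10753 O.
25.02 wt% Al2O3 ÷ 101.961 g/mol = 0.24539 mol, giving 0.49078 Al and 0.73617 O.
61.96 wt% SiO2 ÷ 60.083 g/mol = 1.03124 mol, giving 1.03124 Si and 2.06248 O.
Oxygen sums to 3.04058; scaling by 8/3.04058 = 2.63108 puts the formula on 8 O.
Ca: 0.10753 × 2.63108 = 0.283 atoms per formula unit.

0.283 Ca apfu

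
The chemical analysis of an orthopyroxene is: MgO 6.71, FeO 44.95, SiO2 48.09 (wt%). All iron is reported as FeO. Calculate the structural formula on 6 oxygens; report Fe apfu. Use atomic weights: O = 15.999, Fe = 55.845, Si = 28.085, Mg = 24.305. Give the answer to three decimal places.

MgO: 6.71/40.304 = 0.16648 mol → 0.16648 mol Mg, 0.16648 mol O.
FeO: 44.95/71.844 = 0.62566 mol → 0.62566 mol Fe, 0.62566 mol O.
SiO2: 48.09/60.083 = 0.80039 mol → 0.80039 mol Si, 1.60078 mol O.
Total oxygen = 2.39292 mol. Normalization factor = 6/2.39292 = 2.50740.
Fe per 6 O = 0.62566 × 2.50740 = 1.569.

1.569 Fe apfu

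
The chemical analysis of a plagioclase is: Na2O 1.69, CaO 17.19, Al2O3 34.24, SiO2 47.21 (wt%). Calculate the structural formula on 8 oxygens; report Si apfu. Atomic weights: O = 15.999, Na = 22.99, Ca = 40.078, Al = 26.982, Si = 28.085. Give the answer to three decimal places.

Na2O (M=61.979): mol = 0.02727; Na = 0.05454, O = 0.02727.
CaO (M=56.077): mol = 0.30654; Ca = 0.30654, O = 0.30654.
Al2O3 (M=101.961): mol = 0.33581; Al = 0.67162, O = 1.00743.
SiO2 (M=60.083): mol = 0.78575; Si = 0.78575, O = 1.57150.
ΣO = 2.91274; factor = 8/ΣO = 2.74655.
Si apfu = 0.78575 × 2.74655 = 2.158.

2.158 Si apfu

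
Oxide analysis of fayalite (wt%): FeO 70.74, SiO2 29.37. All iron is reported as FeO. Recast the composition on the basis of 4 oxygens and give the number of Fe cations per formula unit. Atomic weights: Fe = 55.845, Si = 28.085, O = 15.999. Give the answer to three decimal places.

FeO: 70.74/71.844 = 0.98463 mol → 0.98463 mol Fe, 0.98463 mol O.
SiO2: 29.37/60.083 = 0.48882 mol → 0.48882 mol Si, 0.97764 mol O.
Total oxygen = 1.96227 mol. Normalization factor = 4/1.96227 = 2.03846.
Fe per 4 O = 0.98463 × 2.03846 = 2.007.

2.007 Fe apfu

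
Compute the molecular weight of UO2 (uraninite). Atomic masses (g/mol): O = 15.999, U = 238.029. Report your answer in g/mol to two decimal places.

270.03 g/mol

M = 1×238.029 + 2×15.999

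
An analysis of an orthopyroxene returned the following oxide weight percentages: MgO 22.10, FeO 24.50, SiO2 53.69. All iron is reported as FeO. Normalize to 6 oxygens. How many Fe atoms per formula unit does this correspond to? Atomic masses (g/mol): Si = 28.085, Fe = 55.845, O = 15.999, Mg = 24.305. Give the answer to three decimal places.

0.764 Fe apfu

MgO (M=40.304): mol = 0.54833; Mg = 0.54833, O = 0.54833.
FeO (M=71.844): mol = 0.34102; Fe = 0.34102, O = 0.34102.
SiO2 (M=60.083): mol = 0.89360; Si = 0.89360, O = 1.78720.
ΣO = 2.67655; factor = 6/ΣO = 2.24169.
Fe apfu = 0.34102 × 2.24169 = 0.764.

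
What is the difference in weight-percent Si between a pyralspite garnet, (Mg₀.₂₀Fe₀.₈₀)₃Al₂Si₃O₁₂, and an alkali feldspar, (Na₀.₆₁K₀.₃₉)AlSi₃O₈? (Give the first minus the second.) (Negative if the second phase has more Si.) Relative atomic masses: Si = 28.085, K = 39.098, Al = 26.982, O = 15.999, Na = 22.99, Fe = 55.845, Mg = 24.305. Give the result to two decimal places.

-13.78 percentage points

Si in (Mg₀.₂₀Fe₀.₈₀)₃Al₂Si₃O₁₂: molar mass 478.818 g/mol; 3×28.085 = 84.255 g → 17.60 wt%.
Si in (Na₀.₆₁K₀.₃₉)AlSi₃O₈: molar mass 268.501 g/mol; 3×28.085 = 84.255 g → 31.38 wt%.
Difference = 17.60 − 31.38 = -13.78 percentage points.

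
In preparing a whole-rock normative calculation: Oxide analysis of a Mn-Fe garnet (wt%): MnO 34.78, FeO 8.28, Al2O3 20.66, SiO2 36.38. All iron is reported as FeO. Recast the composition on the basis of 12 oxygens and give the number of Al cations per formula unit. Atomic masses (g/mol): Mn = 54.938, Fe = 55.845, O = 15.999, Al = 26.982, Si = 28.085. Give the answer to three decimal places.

34.78 wt% MnO ÷ 70.937 g/mol = 0.49029 mol, giving 0.49029 Mn and 0.49029 O.
8.28 wt% FeO ÷ 71.844 g/mol = 0.11525 mol, giving 0.11525 Fe and 0.11525 O.
20.66 wt% Al2O3 ÷ 101.961 g/mol = 0.20263 mol, giving 0.40526 Al and 0.60789 O.
36.38 wt% SiO2 ÷ 60.083 g/mol = 0.60550 mol, giving 0.60550 Si and 1.21100 O.
Oxygen sums to 2.42443; scaling by 12/2.42443 = 4.94962 puts the formula on 12 O.
Al: 0.40526 × 4.94962 = 2.006 atoms per formula unit.

2.006 Al apfu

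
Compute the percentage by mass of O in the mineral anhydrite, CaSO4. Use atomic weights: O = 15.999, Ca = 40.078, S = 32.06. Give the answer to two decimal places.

47.01 wt%

Molar mass of CaSO4: 1×40.078 + 1×32.06 + 4×15.999 = 136.134 g/mol.
Mass of O per formula unit: 4 × 15.999 = 63.996 g.
Weight fraction O = 63.996 / 136.134 = 0.4701.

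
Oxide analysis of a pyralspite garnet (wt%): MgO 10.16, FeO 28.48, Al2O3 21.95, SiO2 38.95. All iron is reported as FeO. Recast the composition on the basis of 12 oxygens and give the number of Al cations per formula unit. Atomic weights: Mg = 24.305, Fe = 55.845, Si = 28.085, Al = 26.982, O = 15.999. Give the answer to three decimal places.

MgO (M=40.304): mol = 0.25208; Mg = 0.25208, O = 0.25208.
FeO (M=71.844): mol = 0.39641; Fe = 0.39641, O = 0.39641.
Al2O3 (M=101.961): mol = 0.21528; Al = 0.43056, O = 0.64584.
SiO2 (M=60.083): mol = 0.64827; Si = 0.64827, O = 1.29654.
ΣO = 2.59087; factor = 12/ΣO = 4.63165.
Al apfu = 0.43056 × 4.63165 = 1.994.

1.994 Al apfu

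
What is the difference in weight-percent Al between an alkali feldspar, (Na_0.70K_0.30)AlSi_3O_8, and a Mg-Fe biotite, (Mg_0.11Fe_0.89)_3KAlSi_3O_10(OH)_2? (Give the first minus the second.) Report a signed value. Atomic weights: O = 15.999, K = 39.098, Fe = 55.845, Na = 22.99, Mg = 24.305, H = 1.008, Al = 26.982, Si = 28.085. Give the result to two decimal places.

4.72 percentage points

Al in (Na_0.70K_0.30)AlSi_3O_8: molar mass 267.051 g/mol; 1×26.982 = 26.982 g → 10.10 wt%.
Al in (Mg_0.11Fe_0.89)_3KAlSi_3O_10(OH)_2: molar mass 501.466 g/mol; 1×26.982 = 26.982 g → 5.38 wt%.
Difference = 10.10 − 5.38 = 4.72 percentage points.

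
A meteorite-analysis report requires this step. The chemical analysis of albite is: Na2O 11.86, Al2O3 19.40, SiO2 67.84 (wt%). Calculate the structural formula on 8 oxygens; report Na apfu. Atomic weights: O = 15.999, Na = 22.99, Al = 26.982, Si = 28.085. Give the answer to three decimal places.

1.014 Na apfu

Na2O (M=61.979): mol = 0.19136; Na = 0.38272, O = 0.19136.
Al2O3 (M=101.961): mol = 0.19027; Al = 0.38054, O = 0.57081.
SiO2 (M=60.083): mol = 1.12910; Si = 1.12910, O = 2.25820.
ΣO = 3.02037; factor = 8/ΣO = 2.64868.
Na apfu = 0.38272 × 2.64868 = 1.014.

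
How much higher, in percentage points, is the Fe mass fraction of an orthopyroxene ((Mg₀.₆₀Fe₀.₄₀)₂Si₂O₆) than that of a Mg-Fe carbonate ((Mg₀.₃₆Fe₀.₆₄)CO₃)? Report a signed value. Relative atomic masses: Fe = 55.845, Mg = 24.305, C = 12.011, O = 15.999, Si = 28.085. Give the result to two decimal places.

M((Mg₀.₆₀Fe₀.₄₀)₂Si₂O₆) = 226.006 g/mol, so wt% Fe = 44.676/226.006 × 100 = 19.77%.
M((Mg₀.₃₆Fe₀.₆₄)CO₃) = 104.499 g/mol, so wt% Fe = 35.741/104.499 × 100 = 34.20%.
19.77 − 34.20 = -14.43 pp.

-14.43 percentage points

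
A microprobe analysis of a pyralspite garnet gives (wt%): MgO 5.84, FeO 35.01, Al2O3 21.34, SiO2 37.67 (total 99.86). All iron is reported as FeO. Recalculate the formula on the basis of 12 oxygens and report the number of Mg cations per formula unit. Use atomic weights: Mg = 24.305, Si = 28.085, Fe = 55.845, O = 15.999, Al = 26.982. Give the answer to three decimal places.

0.692 Mg apfu

MgO (M=40.304): mol = 0.14490; Mg = 0.14490, O = 0.14490.
FeO (M=71.844): mol = 0.48731; Fe = 0.48731, O = 0.48731.
Al2O3 (M=101.961): mol = 0.20930; Al = 0.41860, O = 0.62790.
SiO2 (M=60.083): mol = 0.62697; Si = 0.62697, O = 1.25394.
ΣO = 2.51405; factor = 12/ΣO = 4.77317.
Mg apfu = 0.14490 × 4.77317 = 0.692.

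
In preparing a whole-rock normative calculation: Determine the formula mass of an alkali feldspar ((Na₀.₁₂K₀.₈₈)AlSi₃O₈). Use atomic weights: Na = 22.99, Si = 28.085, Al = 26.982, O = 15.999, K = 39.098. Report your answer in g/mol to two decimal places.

276.39 g/mol

Na: 0.12 × 22.99 = 2.7588
K: 0.88 × 39.098 = 34.4062
Al: 1 × 26.982 = 26.9820
Si: 3 × 28.085 = 84.2550
O: 8 × 15.999 = 127.9920
Summing the contributions gives the formula mass.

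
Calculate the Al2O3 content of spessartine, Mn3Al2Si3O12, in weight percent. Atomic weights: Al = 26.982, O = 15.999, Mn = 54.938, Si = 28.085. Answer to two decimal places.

Molar mass of Mn3Al2Si3O12 = 3·54.938 + 2·26.982 + 3·28.085 + 12·15.999 = 495.021 g/mol.
Each formula unit contains 2 Al, equivalent to 2/2 = 1.0000 mol Al2O3.
M(Al2O3) = 2×26.982 + 3×15.999 = 101.961 g/mol.
Mass of Al2O3 per formula unit = 1.0000 × 101.961 = 101.961 g.
Al2O3 wt% = 101.961 / 495.021 × 100 = 20.60%.

20.60 wt%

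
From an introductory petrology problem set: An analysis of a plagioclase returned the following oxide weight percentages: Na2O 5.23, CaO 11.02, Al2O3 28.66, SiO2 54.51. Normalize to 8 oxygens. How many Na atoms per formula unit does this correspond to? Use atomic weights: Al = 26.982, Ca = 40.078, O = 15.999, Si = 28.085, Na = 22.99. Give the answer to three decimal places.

0.459 Na apfu

Na2O (M=61.979): mol = 0.08438; Na = 0.16876, O = 0.08438.
CaO (M=56.077): mol = 0.19652; Ca = 0.19652, O = 0.19652.
Al2O3 (M=101.961): mol = 0.28109; Al = 0.56218, O = 0.84327.
SiO2 (M=60.083): mol = 0.90724; Si = 0.90724, O = 1.81448.
ΣO = 2.93865; factor = 8/ΣO = 2.72234.
Na apfu = 0.16876 × 2.72234 = 0.459.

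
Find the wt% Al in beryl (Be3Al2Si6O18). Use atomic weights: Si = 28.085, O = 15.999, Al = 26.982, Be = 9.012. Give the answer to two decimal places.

M(Be3Al2Si6O18) = 537.492 g/mol.
Al contributes 2 × 26.982 = 53.964 g per mole.
53.964/537.492 = 0.1004 → 10.04%.

10.04 wt%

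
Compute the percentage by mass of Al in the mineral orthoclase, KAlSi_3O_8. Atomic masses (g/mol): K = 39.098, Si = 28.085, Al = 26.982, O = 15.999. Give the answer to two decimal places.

9.69 mass %

Molar mass of KAlSi_3O_8: 1×39.098 + 1×26.982 + 3×28.085 + 8×15.999 = 278.327 g/mol.
Mass of Al per formula unit: 1 × 26.982 = 26.982 g.
Weight fraction Al = 26.982 / 278.327 = 0.0969.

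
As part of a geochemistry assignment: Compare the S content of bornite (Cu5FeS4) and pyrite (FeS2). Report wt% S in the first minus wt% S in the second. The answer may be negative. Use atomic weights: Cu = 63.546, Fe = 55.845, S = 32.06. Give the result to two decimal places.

-27.89 percentage points

M(Cu5FeS4) = 501.815 g/mol, so wt% S = 128.240/501.815 × 100 = 25.56%.
M(FeS2) = 119.965 g/mol, so wt% S = 64.120/119.965 × 100 = 53.45%.
25.56 − 53.45 = -27.89 pp.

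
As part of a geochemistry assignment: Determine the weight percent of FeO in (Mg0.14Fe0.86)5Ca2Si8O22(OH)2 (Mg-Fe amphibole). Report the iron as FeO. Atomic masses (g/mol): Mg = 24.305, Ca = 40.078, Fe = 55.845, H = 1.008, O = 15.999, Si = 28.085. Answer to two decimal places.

Formula mass = 947.975 g/mol.
4.30 Fe → 4.3000 mol FeO per formula unit; M(FeO) = 71.844, so FeO mass = 308.929 g.
308.929/947.975 × 100 = 32.59 wt%.

32.59 wt%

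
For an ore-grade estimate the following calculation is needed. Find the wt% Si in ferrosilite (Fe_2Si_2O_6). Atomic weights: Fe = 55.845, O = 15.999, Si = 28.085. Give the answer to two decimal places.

M(Fe_2Si_2O_6) = 263.854 g/mol.
Si contributes 2 × 28.085 = 56.170 g per mole.
56.170/263.854 = 0.2129 → 21.29%.

21.29 weight percent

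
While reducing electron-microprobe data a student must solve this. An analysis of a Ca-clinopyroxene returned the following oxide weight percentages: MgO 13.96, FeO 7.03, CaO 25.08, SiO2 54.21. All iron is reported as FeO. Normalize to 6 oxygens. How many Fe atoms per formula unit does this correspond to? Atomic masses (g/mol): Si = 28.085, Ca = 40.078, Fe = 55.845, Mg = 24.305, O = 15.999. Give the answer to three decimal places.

13.96 wt% MgO ÷ 40.304 g/mol = 0.34637 mol, giving 0.34637 Mg and 0.34637 O.
7.03 wt% FeO ÷ 71.844 g/mol = 0.09785 mol, giving 0.09785 Fe and 0.09785 O.
25.08 wt% CaO ÷ 56.077 g/mol = 0.44724 mol, giving 0.44724 Ca and 0.44724 O.
54.21 wt% SiO2 ÷ 60.083 g/mol = 0.90225 mol, giving 0.90225 Si and 1.80450 O.
Oxygen sums to 2.69596; scaling by 6/2.69596 = 2.22555 puts the formula on 6 O.
Fe: 0.09785 × 2.22555 = 0.218 atoms per formula unit.

0.218 Fe apfu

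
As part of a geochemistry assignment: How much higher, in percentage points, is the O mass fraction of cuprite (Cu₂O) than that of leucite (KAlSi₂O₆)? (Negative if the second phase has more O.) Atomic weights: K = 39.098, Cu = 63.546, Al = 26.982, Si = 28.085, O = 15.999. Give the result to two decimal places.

-32.80 percentage points

O in Cu₂O: molar mass 143.091 g/mol; 1×15.999 = 15.999 g → 11.18 wt%.
O in KAlSi₂O₆: molar mass 218.244 g/mol; 6×15.999 = 95.994 g → 43.98 wt%.
Difference = 11.18 − 43.98 = -32.80 percentage points.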